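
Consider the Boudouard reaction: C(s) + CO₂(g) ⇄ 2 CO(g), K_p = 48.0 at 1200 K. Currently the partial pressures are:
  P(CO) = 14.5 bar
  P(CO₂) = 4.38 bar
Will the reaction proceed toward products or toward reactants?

no net change (already at equilibrium)

(C is a pure solid — omitted from Q_p.)
Q_p = P(CO)² / P(CO₂) = (14.5)² / (4.38) = 48.0
Q_p = 48.0 = K_p, so the system is already at equilibrium.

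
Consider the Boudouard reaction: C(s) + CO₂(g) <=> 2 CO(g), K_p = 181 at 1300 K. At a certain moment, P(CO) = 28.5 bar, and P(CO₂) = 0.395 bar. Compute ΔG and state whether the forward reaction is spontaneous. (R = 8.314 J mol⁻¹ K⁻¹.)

(C is a pure solid — omitted from Q_p.)
Q_p = P(CO)² / P(CO₂) = (28.5)² / (0.395) = 2060
ΔG = RT ln(Q_p/K_p) = (8.314 J mol⁻¹ K⁻¹)(1300 K) × ln(2060/181)
   = (10.81 kJ/mol)(2.432) = 26.3 kJ/mol
ΔG > 0, so the forward reaction is non-spontaneous (proceeds in reverse).

ΔG = 26.3 kJ/mol; the forward reaction is non-spontaneous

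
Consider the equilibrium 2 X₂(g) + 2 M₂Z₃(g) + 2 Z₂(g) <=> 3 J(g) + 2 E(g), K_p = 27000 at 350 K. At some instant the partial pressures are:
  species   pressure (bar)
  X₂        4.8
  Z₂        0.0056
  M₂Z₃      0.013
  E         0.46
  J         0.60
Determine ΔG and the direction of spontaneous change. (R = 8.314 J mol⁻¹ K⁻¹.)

Q_p = P(J)³·P(E)² / (P(X₂)²·P(M₂Z₃)²·P(Z₂)²) = (0.60)³·(0.46)² / ((4.8)²·(0.013)²·(0.0056)²) = 3.74e5
ΔG = RT ln(Q_p/K_p) = (8.314 J mol⁻¹ K⁻¹)(350 K) × ln(3.74e5/27000)
   = (2.910 kJ/mol)(2.628) = 7.65 kJ/mol
ΔG > 0, so the forward reaction is non-spontaneous (proceeds in reverse).

ΔG = 7.65 kJ/mol; the forward reaction is non-spontaneous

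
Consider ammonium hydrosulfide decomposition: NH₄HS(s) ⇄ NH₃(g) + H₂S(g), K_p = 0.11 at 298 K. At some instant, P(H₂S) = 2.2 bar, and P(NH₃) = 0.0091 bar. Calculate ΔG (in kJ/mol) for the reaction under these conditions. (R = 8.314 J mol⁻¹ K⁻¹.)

(NH₄HS is a pure solid — omitted from Q_p.)
Q_p = P(NH₃)·P(H₂S) = (0.0091)·(2.2) = 0.0200
ΔG = RT ln(Q_p/K_p) = (8.314 J mol⁻¹ K⁻¹)(298 K) × ln(0.0200/0.11)
   = (2.478 kJ/mol)(-1.705) = -4.22 kJ/mol
ΔG < 0, so the forward reaction is spontaneous (proceeds forward).

ΔG = -4.22 kJ/mol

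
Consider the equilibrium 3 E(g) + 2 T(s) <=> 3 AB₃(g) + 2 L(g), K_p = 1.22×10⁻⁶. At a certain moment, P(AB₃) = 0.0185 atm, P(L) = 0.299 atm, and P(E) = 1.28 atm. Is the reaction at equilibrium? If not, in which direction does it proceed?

(T is a pure solid — omitted from Q_p.)
Q_p = P(AB₃)³·P(L)² / P(E)³ = (0.0185)³·(0.299)² / (1.28)³ = 2.70×10⁻⁷
Q_p = 2.70×10⁻⁷ < K_p = 1.22×10⁻⁶, so the forward reaction proceeds.

toward products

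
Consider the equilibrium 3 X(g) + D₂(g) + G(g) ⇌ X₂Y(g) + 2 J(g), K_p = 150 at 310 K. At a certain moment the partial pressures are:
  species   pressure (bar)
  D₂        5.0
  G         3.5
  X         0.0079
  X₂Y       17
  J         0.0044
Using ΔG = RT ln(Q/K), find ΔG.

Q_p = P(X₂Y)·P(J)² / (P(X)³·P(D₂)·P(G)) = (17)·(0.0044)² / ((0.0079)³·(5.0)·(3.5)) = 38.1
ΔG = RT ln(Q_p/K_p) = (8.314 J mol⁻¹ K⁻¹)(310 K) × ln(38.1/150)
   = (2.577 kJ/mol)(-1.370) = -3.53 kJ/mol
ΔG < 0, so the forward reaction is spontaneous (proceeds forward).

ΔG = -3.53 kJ/mol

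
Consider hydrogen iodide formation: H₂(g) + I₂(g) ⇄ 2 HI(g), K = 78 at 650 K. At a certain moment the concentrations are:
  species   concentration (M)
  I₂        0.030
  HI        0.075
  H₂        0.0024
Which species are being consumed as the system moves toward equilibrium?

Q = [HI]² / ([H₂]·[I₂]) = (0.075)² / ((0.0024)·(0.030)) = 78
Q = 78 = K; the system is at equilibrium.

none (at equilibrium)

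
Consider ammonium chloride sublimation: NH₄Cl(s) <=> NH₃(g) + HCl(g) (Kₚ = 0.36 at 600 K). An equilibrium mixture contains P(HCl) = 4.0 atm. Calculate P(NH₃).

(NH₄Cl is a pure solid — omitted from Kₚ.)
At equilibrium, Kₚ = P(NH₃)·P(HCl) = 0.36.
(P(NH₃))·(4.0) = 0.36
P(NH₃) = 0.0900 = 0.090 atm

P(NH₃) = 0.090 atm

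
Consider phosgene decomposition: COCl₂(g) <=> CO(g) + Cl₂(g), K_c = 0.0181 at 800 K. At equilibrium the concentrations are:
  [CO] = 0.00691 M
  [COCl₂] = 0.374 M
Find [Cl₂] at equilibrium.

At equilibrium, K_c = [CO]·[Cl₂] / [COCl₂] = 0.0181.
(0.00691)·([Cl₂]) / (0.374) = 0.0181
[Cl₂] = 0.980 M

[Cl₂] = 0.980 M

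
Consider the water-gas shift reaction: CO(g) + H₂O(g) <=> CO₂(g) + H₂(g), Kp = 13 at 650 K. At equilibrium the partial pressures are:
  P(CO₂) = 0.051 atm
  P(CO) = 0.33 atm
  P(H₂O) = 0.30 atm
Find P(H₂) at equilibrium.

P(H₂) = 25 atm

At equilibrium, Kp = P(CO₂)·P(H₂) / (P(CO)·P(H₂O)) = 13.
(0.051)·(P(H₂)) / ((0.33)·(0.30)) = 13
P(H₂) = 25.2 = 25 atm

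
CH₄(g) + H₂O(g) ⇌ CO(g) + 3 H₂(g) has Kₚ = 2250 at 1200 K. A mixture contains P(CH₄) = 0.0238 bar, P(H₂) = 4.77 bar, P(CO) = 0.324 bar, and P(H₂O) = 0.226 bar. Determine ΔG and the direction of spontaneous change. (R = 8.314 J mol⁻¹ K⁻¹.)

Qₚ = P(CO)·P(H₂)³ / (P(CH₄)·P(H₂O)) = (0.324)·(4.77)³ / ((0.0238)·(0.226)) = 6540
ΔG = RT ln(Qₚ/Kₚ) = (8.314 J mol⁻¹ K⁻¹)(1200 K) × ln(6540/2250)
   = (9.977 kJ/mol)(1.067) = 10.6 kJ/mol
ΔG > 0, so the forward reaction is non-spontaneous (proceeds in reverse).

ΔG = 10.6 kJ/mol; the forward reaction is non-spontaneous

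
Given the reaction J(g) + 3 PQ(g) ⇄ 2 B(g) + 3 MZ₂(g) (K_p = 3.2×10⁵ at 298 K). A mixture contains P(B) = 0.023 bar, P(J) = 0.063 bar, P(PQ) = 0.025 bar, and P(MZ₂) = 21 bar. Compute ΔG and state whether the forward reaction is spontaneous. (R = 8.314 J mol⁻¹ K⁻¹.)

Q_p = P(B)²·P(MZ₂)³ / (P(J)·P(PQ)³) = (0.023)²·(21)³ / ((0.063)·(0.025)³) = 4.98×10⁶
ΔG = RT ln(Q_p/K_p) = (8.314 J mol⁻¹ K⁻¹)(298 K) × ln(4.98×10⁶/3.2×10⁵)
   = (2.478 kJ/mol)(2.745) = 6.80 kJ/mol
ΔG > 0, so the forward reaction is non-spontaneous (proceeds in reverse).

ΔG = 6.80 kJ/mol; the forward reaction is non-spontaneous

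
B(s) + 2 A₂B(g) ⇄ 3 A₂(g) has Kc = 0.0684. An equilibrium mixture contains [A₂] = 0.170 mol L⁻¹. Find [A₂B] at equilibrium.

(B is a pure solid — omitted from Kc.)
At equilibrium, Kc = [A₂]³ / [A₂B]² = 0.0684.
(0.170)³ / ([A₂B])² = 0.0684
[A₂B]² = 0.0718 ⇒ [A₂B] = 0.268 mol L⁻¹

[A₂B] = 0.268 mol L⁻¹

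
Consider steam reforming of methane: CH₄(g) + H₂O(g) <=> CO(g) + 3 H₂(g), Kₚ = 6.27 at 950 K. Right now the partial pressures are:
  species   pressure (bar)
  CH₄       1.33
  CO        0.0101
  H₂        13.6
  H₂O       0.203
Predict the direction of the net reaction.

Qₚ = P(CO)·P(H₂)³ / (P(CH₄)·P(H₂O)) = (0.0101)·(13.6)³ / ((1.33)·(0.203)) = 94.1
Qₚ = 94.1 > Kₚ = 6.27, so the reverse reaction proceeds.

reverse (toward reactants)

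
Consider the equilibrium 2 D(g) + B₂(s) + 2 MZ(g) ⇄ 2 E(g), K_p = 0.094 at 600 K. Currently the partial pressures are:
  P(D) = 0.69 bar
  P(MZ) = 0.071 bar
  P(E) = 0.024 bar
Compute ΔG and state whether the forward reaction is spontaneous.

(B₂ is a pure solid — omitted from Q_p.)
Q_p = P(E)² / (P(D)²·P(MZ)²) = (0.024)² / ((0.69)²·(0.071)²) = 0.240
ΔG = RT ln(Q_p/K_p) = (8.314 J mol⁻¹ K⁻¹)(600 K) × ln(0.240/0.094)
   = (4.988 kJ/mol)(0.9373) = 4.68 kJ/mol
ΔG > 0, so the forward reaction is non-spontaneous (proceeds in reverse).

ΔG = 4.68 kJ/mol; the forward reaction is non-spontaneous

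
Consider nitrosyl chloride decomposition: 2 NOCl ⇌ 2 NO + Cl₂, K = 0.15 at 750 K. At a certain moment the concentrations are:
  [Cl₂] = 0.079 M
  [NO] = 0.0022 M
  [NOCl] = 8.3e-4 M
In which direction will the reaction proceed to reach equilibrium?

toward reactants

Q = [NO]²·[Cl₂] / [NOCl]² = (0.0022)²·(0.079) / (8.3e-4)² = 0.56
Q = 0.56 > K = 0.15, so the reverse reaction proceeds.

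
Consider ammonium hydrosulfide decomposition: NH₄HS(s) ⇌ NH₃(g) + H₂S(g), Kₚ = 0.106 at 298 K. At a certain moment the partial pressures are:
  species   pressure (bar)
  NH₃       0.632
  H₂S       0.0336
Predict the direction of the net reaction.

to the right

(NH₄HS is a pure solid — omitted from Qₚ.)
Qₚ = P(NH₃)·P(H₂S) = (0.632)·(0.0336) = 0.0212
Qₚ = 0.0212 < Kₚ = 0.106, so the forward reaction proceeds.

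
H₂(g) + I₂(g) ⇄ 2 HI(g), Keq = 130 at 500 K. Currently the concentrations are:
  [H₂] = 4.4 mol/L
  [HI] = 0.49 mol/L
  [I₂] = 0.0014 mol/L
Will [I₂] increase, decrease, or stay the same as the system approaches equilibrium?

Q = [HI]² / ([H₂]·[I₂]) = (0.49)² / ((4.4)·(0.0014)) = 39
Q = 39 < Keq = 130: net forward reaction.
I₂ is a reactant, so it decreases.

decrease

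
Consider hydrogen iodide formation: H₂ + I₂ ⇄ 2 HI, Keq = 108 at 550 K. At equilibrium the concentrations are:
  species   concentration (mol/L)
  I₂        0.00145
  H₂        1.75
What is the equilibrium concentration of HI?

[HI] = 0.523 mol/L

At equilibrium, Keq = [HI]² / ([H₂]·[I₂]) = 108.
([HI])² / ((1.75)·(0.00145)) = 108
[HI]² = 0.274 ⇒ [HI] = 0.523 mol/L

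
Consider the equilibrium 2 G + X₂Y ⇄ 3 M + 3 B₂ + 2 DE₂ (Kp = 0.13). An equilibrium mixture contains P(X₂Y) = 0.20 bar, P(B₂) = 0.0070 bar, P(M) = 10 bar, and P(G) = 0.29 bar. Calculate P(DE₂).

At equilibrium, Kp = P(M)³·P(B₂)³·P(DE₂)² / (P(G)²·P(X₂Y)) = 0.13.
(10)³·(0.0070)³·(P(DE₂))² / ((0.29)²·(0.20)) = 0.13
P(DE₂)² = 6.37 ⇒ P(DE₂) = 2.5 bar

P(DE₂) = 2.5 bar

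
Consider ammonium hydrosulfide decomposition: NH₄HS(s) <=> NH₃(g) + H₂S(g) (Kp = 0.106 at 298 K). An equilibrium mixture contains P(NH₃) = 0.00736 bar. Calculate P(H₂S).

(NH₄HS is a pure solid — omitted from Kp.)
At equilibrium, Kp = P(NH₃)·P(H₂S) = 0.106.
(0.00736)·(P(H₂S)) = 0.106
P(H₂S) = 14.4 bar

P(H₂S) = 14.4 bar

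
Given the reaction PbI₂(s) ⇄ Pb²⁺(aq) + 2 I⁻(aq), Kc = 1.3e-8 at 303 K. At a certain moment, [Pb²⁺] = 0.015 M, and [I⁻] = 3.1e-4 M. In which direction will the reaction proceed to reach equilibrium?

(PbI₂ is a pure solid — omitted from Qc.)
Qc = [Pb²⁺]·[I⁻]² = (0.015)·(3.1e-4)² = 1.4e-9
Qc = 1.4e-9 < Kc = 1.3e-8, so the forward reaction proceeds.

in the forward direction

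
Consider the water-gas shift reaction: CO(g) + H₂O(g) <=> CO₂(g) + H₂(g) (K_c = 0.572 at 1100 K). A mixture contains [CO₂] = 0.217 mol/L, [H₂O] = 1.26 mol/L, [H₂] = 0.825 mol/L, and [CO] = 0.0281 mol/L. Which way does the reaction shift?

Q_c = [CO₂]·[H₂] / ([CO]·[H₂O]) = (0.217)·(0.825) / ((0.0281)·(1.26)) = 5.06
Q_c = 5.06 > K_c = 0.572, so the reverse reaction proceeds.

in the reverse direction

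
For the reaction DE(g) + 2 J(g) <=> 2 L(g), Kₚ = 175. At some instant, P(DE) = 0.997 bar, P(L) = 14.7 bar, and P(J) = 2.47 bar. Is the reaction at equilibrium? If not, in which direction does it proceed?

Qₚ = P(L)² / (P(DE)·P(J)²) = (14.7)² / ((0.997)·(2.47)²) = 35.5
Qₚ = 35.5 < Kₚ = 175, so the forward reaction proceeds.

in the forward direction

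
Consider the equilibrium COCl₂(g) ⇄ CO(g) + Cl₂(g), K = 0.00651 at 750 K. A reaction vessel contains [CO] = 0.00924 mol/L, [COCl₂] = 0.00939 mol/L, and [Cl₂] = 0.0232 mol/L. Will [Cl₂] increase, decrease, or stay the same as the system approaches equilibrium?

decrease

Q = [CO]·[Cl₂] / [COCl₂] = (0.00924)·(0.0232) / (0.00939) = 0.0228
Q = 0.0228 > K = 0.00651: net reverse reaction.
Cl₂ is a product, so it decreases.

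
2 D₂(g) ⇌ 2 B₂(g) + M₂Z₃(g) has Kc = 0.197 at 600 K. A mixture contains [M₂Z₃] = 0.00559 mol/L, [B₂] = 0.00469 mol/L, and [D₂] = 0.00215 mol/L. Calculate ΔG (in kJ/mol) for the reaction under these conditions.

ΔG = -9.99 kJ/mol

Qc = [B₂]²·[M₂Z₃] / [D₂]² = (0.00469)²·(0.00559) / (0.00215)² = 0.0266
ΔG = RT ln(Qc/Kc) = (8.314 J mol⁻¹ K⁻¹)(600 K) × ln(0.0266/0.197)
   = (4.988 kJ/mol)(-2.002) = -9.99 kJ/mol
ΔG < 0, so the forward reaction is spontaneous (proceeds forward).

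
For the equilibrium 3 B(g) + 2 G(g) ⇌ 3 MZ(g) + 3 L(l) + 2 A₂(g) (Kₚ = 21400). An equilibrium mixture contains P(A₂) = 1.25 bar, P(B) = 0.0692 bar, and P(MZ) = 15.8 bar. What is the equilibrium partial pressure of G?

(L is a pure liquid — omitted from Kₚ.)
At equilibrium, Kₚ = P(MZ)³·P(A₂)² / (P(B)³·P(G)²) = 21400.
(15.8)³·(1.25)² / ((0.0692)³·(P(G))²) = 21400
P(G)² = 869 ⇒ P(G) = 29.5 bar

P(G) = 29.5 bar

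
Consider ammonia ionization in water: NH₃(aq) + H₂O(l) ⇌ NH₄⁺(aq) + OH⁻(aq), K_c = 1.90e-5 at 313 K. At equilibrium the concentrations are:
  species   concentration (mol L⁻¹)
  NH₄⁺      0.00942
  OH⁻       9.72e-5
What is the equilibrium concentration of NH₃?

(H₂O is a pure liquid — omitted from K_c.)
At equilibrium, K_c = [NH₄⁺]·[OH⁻] / [NH₃] = 1.90e-5.
(0.00942)·(9.72e-5) / ([NH₃]) = 1.90e-5
[NH₃] = 0.0482 mol L⁻¹

[NH₃] = 0.0482 mol L⁻¹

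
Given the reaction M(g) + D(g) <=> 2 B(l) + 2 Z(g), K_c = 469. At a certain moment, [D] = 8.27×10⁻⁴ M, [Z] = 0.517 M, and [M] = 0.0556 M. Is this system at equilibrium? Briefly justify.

(B is a pure liquid — omitted from Q_c.)
Q_c = [Z]² / ([M]·[D]) = (0.517)² / ((0.0556)·(8.27×10⁻⁴)) = 5810
Q_c = 5810 > K_c = 469: net reverse reaction.

no; Q > K, reaction proceeds in reverse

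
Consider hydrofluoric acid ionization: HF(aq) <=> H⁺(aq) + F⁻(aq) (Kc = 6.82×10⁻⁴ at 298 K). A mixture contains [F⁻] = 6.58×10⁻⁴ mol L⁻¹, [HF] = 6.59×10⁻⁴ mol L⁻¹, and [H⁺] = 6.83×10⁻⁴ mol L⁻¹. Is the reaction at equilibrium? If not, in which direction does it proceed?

Qc = [H⁺]·[F⁻] / [HF] = (6.83×10⁻⁴)·(6.58×10⁻⁴) / (6.59×10⁻⁴) = 6.82×10⁻⁴
Qc = 6.82×10⁻⁴ = Kc, so the system is already at equilibrium.

at equilibrium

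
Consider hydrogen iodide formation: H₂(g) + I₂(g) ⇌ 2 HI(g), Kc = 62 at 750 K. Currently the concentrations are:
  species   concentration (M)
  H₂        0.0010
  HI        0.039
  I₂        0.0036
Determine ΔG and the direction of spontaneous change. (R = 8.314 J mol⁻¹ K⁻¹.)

Qc = [HI]² / ([H₂]·[I₂]) = (0.039)² / ((0.0010)·(0.0036)) = 422
ΔG = RT ln(Qc/Kc) = (8.314 J mol⁻¹ K⁻¹)(750 K) × ln(422/62)
   = (6.236 kJ/mol)(1.918) = 12.0 kJ/mol
ΔG > 0, so the forward reaction is non-spontaneous (proceeds in reverse).

ΔG = 12.0 kJ/mol; the forward reaction is non-spontaneous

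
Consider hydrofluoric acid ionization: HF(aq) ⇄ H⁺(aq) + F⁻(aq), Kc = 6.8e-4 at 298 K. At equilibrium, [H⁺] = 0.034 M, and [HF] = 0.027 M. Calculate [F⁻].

At equilibrium, Kc = [H⁺]·[F⁻] / [HF] = 6.8e-4.
(0.034)·([F⁻]) / (0.027) = 6.8e-4
[F⁻] = 5.40e-4 = 5.4e-4 M

[F⁻] = 5.4e-4 M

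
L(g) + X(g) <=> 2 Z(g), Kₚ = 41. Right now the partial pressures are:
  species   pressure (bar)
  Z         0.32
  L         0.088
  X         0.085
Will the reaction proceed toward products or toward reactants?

to the right

Qₚ = P(Z)² / (P(L)·P(X)) = (0.32)² / ((0.088)·(0.085)) = 14
Qₚ = 14 < Kₚ = 41, so the forward reaction proceeds.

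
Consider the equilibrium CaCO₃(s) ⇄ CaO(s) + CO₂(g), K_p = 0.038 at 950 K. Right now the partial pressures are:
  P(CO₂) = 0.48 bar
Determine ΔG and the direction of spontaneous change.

ΔG = 20.0 kJ/mol; the forward reaction is non-spontaneous

(CaCO₃, CaO are pure solids — omitted from Q_p.)
Q_p = P(CO₂) = 0.480
ΔG = RT ln(Q_p/K_p) = (8.314 J mol⁻¹ K⁻¹)(950 K) × ln(0.480/0.038)
   = (7.898 kJ/mol)(2.536) = 20.0 kJ/mol
ΔG > 0, so the forward reaction is non-spontaneous (proceeds in reverse).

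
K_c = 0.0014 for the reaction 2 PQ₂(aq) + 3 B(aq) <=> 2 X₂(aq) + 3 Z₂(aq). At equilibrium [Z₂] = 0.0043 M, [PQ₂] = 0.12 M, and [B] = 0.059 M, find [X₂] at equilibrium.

At equilibrium, K_c = [X₂]²·[Z₂]³ / ([PQ₂]²·[B]³) = 0.0014.
([X₂])²·(0.0043)³ / ((0.12)²·(0.059)³) = 0.0014
[X₂]² = 0.0521 ⇒ [X₂] = 0.23 M

[X₂] = 0.23 M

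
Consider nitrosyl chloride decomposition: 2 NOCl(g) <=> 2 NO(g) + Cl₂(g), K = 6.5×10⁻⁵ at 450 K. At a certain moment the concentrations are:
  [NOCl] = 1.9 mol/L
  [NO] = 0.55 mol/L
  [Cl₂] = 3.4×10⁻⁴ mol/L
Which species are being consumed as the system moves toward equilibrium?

NOCl (reactants)

Q = [NO]²·[Cl₂] / [NOCl]² = (0.55)²·(3.4×10⁻⁴) / (1.9)² = 2.8×10⁻⁵
Q = 2.8×10⁻⁵ < K = 6.5×10⁻⁵: net forward reaction.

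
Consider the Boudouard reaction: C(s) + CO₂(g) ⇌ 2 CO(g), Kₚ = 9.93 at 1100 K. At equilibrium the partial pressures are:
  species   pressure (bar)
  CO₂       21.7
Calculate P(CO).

P(CO) = 14.7 bar

(C is a pure solid — omitted from Kₚ.)
At equilibrium, Kₚ = P(CO)² / P(CO₂) = 9.93.
(P(CO))² / (21.7) = 9.93
P(CO)² = 215 ⇒ P(CO) = 14.7 bar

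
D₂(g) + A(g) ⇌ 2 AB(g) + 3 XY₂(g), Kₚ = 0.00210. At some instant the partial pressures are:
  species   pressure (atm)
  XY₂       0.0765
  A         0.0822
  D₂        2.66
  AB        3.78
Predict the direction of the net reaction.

to the left

Qₚ = P(AB)²·P(XY₂)³ / (P(D₂)·P(A)) = (3.78)²·(0.0765)³ / ((2.66)·(0.0822)) = 0.0293
Qₚ = 0.0293 > Kₚ = 0.00210, so the reverse reaction proceeds.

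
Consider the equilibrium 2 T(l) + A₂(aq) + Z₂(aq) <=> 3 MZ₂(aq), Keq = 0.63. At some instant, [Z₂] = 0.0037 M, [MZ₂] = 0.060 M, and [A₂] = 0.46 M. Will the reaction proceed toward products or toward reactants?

to the right

(T is a pure liquid — omitted from Q.)
Q = [MZ₂]³ / ([A₂]·[Z₂]) = (0.060)³ / ((0.46)·(0.0037)) = 0.13
Q = 0.13 < Keq = 0.63, so the forward reaction proceeds.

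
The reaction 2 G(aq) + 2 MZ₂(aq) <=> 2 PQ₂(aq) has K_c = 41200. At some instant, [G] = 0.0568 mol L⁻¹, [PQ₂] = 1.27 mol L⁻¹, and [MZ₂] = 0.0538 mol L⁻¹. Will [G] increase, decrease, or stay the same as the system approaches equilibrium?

increase

Q_c = [PQ₂]² / ([G]²·[MZ₂]²) = (1.27)² / ((0.0568)²·(0.0538)²) = 1.73×10⁵
Q_c = 1.73×10⁵ > K_c = 41200: net reverse reaction.
G is a reactant, so it increases.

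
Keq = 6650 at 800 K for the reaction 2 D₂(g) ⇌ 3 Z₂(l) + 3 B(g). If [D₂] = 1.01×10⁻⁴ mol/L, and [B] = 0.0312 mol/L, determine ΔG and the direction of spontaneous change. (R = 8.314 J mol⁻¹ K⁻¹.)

(Z₂ is a pure liquid — omitted from Q.)
Q = [B]³ / [D₂]² = (0.0312)³ / (1.01×10⁻⁴)² = 2980
ΔG = RT ln(Q/Keq) = (8.314 J mol⁻¹ K⁻¹)(800 K) × ln(2980/6650)
   = (6.651 kJ/mol)(-0.8027) = -5.34 kJ/mol
ΔG < 0, so the forward reaction is spontaneous (proceeds forward).

ΔG = -5.34 kJ/mol; the forward reaction is spontaneous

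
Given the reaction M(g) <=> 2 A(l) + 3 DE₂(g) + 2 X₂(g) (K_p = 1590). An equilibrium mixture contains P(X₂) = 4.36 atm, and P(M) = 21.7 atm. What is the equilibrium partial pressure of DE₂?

P(DE₂) = 12.2 atm

(A is a pure liquid — omitted from K_p.)
At equilibrium, K_p = P(DE₂)³·P(X₂)² / P(M) = 1590.
(P(DE₂))³·(4.36)² / (21.7) = 1590
P(DE₂)³ = 1820 ⇒ P(DE₂) = 12.2 atm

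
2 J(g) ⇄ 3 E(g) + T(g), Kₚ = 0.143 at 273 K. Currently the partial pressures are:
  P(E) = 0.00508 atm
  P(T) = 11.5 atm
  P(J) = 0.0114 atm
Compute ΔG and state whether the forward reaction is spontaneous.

ΔG = -5.70 kJ/mol; the forward reaction is spontaneous

Qₚ = P(E)³·P(T) / P(J)² = (0.00508)³·(11.5) / (0.0114)² = 0.0116
ΔG = RT ln(Qₚ/Kₚ) = (8.314 J mol⁻¹ K⁻¹)(273 K) × ln(0.0116/0.143)
   = (2.270 kJ/mol)(-2.512) = -5.70 kJ/mol
ΔG < 0, so the forward reaction is spontaneous (proceeds forward).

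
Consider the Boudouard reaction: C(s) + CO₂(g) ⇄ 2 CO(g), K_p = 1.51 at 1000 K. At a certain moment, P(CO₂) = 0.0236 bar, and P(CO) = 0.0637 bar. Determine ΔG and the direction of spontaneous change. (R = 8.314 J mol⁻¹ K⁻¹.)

ΔG = -18.1 kJ/mol; the forward reaction is spontaneous

(C is a pure solid — omitted from Q_p.)
Q_p = P(CO)² / P(CO₂) = (0.0637)² / (0.0236) = 0.172
ΔG = RT ln(Q_p/K_p) = (8.314 J mol⁻¹ K⁻¹)(1000 K) × ln(0.172/1.51)
   = (8.314 kJ/mol)(-2.172) = -18.1 kJ/mol
ΔG < 0, so the forward reaction is spontaneous (proceeds forward).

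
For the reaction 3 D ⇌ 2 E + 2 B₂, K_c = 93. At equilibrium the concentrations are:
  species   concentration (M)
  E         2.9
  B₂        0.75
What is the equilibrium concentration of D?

At equilibrium, K_c = [E]²·[B₂]² / [D]³ = 93.
(2.9)²·(0.75)² / ([D])³ = 93
[D]³ = 0.0509 ⇒ [D] = 0.37 M

[D] = 0.37 M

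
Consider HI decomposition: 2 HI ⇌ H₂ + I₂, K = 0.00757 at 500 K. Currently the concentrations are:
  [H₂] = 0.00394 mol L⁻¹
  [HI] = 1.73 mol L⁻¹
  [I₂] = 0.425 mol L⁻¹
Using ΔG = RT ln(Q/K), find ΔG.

ΔG = -10.8 kJ/mol

Q = [H₂]·[I₂] / [HI]² = (0.00394)·(0.425) / (1.73)² = 5.59×10⁻⁴
ΔG = RT ln(Q/K) = (8.314 J mol⁻¹ K⁻¹)(500 K) × ln(5.59×10⁻⁴/0.00757)
   = (4.157 kJ/mol)(-2.606) = -10.8 kJ/mol
ΔG < 0, so the forward reaction is spontaneous (proceeds forward).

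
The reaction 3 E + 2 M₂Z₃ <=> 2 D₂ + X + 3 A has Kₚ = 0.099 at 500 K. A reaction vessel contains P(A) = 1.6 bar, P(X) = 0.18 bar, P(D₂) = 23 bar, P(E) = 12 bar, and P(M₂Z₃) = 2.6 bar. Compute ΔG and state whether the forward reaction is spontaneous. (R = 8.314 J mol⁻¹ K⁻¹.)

Qₚ = P(D₂)²·P(X)·P(A)³ / (P(E)³·P(M₂Z₃)²) = (23)²·(0.18)·(1.6)³ / ((12)³·(2.6)²) = 0.0334
ΔG = RT ln(Qₚ/Kₚ) = (8.314 J mol⁻¹ K⁻¹)(500 K) × ln(0.0334/0.099)
   = (4.157 kJ/mol)(-1.087) = -4.52 kJ/mol
ΔG < 0, so the forward reaction is spontaneous (proceeds forward).

ΔG = -4.52 kJ/mol; the forward reaction is spontaneous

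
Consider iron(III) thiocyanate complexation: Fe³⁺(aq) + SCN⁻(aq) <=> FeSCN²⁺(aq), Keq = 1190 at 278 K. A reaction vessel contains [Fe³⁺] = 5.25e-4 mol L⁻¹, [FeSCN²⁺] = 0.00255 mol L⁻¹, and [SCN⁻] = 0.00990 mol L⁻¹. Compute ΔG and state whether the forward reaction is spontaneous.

Q = [FeSCN²⁺] / ([Fe³⁺]·[SCN⁻]) = (0.00255) / ((5.25e-4)·(0.00990)) = 491
ΔG = RT ln(Q/Keq) = (8.314 J mol⁻¹ K⁻¹)(278 K) × ln(491/1190)
   = (2.311 kJ/mol)(-0.8853) = -2.05 kJ/mol
ΔG < 0, so the forward reaction is spontaneous (proceeds forward).

ΔG = -2.05 kJ/mol; the forward reaction is spontaneous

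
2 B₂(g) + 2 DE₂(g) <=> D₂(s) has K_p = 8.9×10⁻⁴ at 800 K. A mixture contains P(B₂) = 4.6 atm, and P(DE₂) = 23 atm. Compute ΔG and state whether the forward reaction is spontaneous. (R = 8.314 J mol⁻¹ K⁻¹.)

(D₂ is a pure solid — omitted from Q_p.)
Q_p = 1 / (P(B₂)²·P(DE₂)²) = 1 / ((4.6)²·(23)²) = 8.93×10⁻⁵
ΔG = RT ln(Q_p/K_p) = (8.314 J mol⁻¹ K⁻¹)(800 K) × ln(8.93×10⁻⁵/8.9×10⁻⁴)
   = (6.651 kJ/mol)(-2.299) = -15.3 kJ/mol
ΔG < 0, so the forward reaction is spontaneous (proceeds forward).

ΔG = -15.3 kJ/mol; the forward reaction is spontaneous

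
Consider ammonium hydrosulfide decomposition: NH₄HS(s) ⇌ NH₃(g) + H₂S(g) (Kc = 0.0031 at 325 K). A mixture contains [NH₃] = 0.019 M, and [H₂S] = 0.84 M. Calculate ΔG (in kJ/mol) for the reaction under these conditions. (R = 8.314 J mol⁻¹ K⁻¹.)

ΔG = 4.43 kJ/mol

(NH₄HS is a pure solid — omitted from Qc.)
Qc = [NH₃]·[H₂S] = (0.019)·(0.84) = 0.0160
ΔG = RT ln(Qc/Kc) = (8.314 J mol⁻¹ K⁻¹)(325 K) × ln(0.0160/0.0031)
   = (2.702 kJ/mol)(1.641) = 4.43 kJ/mol
ΔG > 0, so the forward reaction is non-spontaneous (proceeds in reverse).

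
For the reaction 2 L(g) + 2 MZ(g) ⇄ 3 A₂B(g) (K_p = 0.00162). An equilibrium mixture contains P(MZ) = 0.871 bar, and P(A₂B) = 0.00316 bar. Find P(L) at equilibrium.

At equilibrium, K_p = P(A₂B)³ / (P(L)²·P(MZ)²) = 0.00162.
(0.00316)³ / ((P(L))²·(0.871)²) = 0.00162
P(L)² = 2.57×10⁻⁵ ⇒ P(L) = 0.00507 bar

P(L) = 0.00507 bar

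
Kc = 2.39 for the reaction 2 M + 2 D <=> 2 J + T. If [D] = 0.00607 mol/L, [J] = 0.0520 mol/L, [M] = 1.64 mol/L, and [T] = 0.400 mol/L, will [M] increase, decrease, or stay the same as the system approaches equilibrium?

increase

Qc = [J]²·[T] / ([M]²·[D]²) = (0.0520)²·(0.400) / ((1.64)²·(0.00607)²) = 10.9
Qc = 10.9 > Kc = 2.39: net reverse reaction.
M is a reactant, so it increases.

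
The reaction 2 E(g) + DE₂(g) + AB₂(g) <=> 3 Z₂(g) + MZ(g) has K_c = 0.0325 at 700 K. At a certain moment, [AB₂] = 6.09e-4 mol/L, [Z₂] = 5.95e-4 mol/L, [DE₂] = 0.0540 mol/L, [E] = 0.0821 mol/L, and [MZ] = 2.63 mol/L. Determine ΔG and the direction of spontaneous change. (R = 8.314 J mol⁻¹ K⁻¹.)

Q_c = [Z₂]³·[MZ] / ([E]²·[DE₂]·[AB₂]) = (5.95e-4)³·(2.63) / ((0.0821)²·(0.0540)·(6.09e-4)) = 0.00250
ΔG = RT ln(Q_c/K_c) = (8.314 J mol⁻¹ K⁻¹)(700 K) × ln(0.00250/0.0325)
   = (5.820 kJ/mol)(-2.565) = -14.9 kJ/mol
ΔG < 0, so the forward reaction is spontaneous (proceeds forward).

ΔG = -14.9 kJ/mol; the forward reaction is spontaneous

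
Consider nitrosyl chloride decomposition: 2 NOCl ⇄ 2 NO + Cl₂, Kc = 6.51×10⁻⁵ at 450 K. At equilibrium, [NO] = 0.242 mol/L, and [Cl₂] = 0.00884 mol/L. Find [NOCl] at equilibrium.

[NOCl] = 2.82 mol/L

At equilibrium, Kc = [NO]²·[Cl₂] / [NOCl]² = 6.51×10⁻⁵.
(0.242)²·(0.00884) / ([NOCl])² = 6.51×10⁻⁵
[NOCl]² = 7.95 ⇒ [NOCl] = 2.82 mol/L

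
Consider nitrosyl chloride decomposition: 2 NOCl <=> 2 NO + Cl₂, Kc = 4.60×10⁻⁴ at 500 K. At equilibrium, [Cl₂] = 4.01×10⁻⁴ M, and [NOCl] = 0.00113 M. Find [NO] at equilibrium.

[NO] = 0.00121 M

At equilibrium, Kc = [NO]²·[Cl₂] / [NOCl]² = 4.60×10⁻⁴.
([NO])²·(4.01×10⁻⁴) / (0.00113)² = 4.60×10⁻⁴
[NO]² = 1.46×10⁻⁶ ⇒ [NO] = 0.00121 M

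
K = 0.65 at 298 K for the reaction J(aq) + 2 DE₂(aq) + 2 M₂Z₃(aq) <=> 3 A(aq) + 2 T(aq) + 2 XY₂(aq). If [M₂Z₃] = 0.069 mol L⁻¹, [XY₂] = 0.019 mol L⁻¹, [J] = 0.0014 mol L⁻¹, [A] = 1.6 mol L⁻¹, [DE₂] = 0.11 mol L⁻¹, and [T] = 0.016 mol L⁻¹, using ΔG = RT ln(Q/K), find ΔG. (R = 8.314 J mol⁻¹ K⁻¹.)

ΔG = 4.90 kJ/mol

Q = [A]³·[T]²·[XY₂]² / ([J]·[DE₂]²·[M₂Z₃]²) = (1.6)³·(0.016)²·(0.019)² / ((0.0014)·(0.11)²·(0.069)²) = 4.69
ΔG = RT ln(Q/K) = (8.314 J mol⁻¹ K⁻¹)(298 K) × ln(4.69/0.65)
   = (2.478 kJ/mol)(1.976) = 4.90 kJ/mol
ΔG > 0, so the forward reaction is non-spontaneous (proceeds in reverse).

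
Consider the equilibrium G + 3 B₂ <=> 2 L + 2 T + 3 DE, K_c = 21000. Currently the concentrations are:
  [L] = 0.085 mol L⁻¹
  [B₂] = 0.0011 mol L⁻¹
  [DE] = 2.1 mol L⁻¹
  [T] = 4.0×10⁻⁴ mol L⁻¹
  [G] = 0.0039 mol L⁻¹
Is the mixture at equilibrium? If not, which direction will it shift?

Q_c = [L]²·[T]²·[DE]³ / ([G]·[B₂]³) = (0.085)²·(4.0×10⁻⁴)²·(2.1)³ / ((0.0039)·(0.0011)³) = 2100
Q_c = 2100 < K_c = 21000: net forward reaction.

no; Q < K, reaction proceeds forward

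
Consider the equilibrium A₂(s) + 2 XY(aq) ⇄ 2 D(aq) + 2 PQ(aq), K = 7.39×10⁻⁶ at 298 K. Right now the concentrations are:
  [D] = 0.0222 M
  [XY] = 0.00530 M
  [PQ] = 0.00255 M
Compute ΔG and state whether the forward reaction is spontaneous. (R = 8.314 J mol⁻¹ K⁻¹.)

ΔG = 6.78 kJ/mol; the forward reaction is non-spontaneous

(A₂ is a pure solid — omitted from Q.)
Q = [D]²·[PQ]² / [XY]² = (0.0222)²·(0.00255)² / (0.00530)² = 1.14×10⁻⁴
ΔG = RT ln(Q/K) = (8.314 J mol⁻¹ K⁻¹)(298 K) × ln(1.14×10⁻⁴/7.39×10⁻⁶)
   = (2.478 kJ/mol)(2.736) = 6.78 kJ/mol
ΔG > 0, so the forward reaction is non-spontaneous (proceeds in reverse).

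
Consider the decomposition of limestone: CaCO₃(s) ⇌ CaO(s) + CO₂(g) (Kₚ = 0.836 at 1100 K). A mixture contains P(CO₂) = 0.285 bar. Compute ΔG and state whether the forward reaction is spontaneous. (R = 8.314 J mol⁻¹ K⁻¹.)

(CaCO₃, CaO are pure solids — omitted from Qₚ.)
Qₚ = P(CO₂) = 0.285
ΔG = RT ln(Qₚ/Kₚ) = (8.314 J mol⁻¹ K⁻¹)(1100 K) × ln(0.285/0.836)
   = (9.145 kJ/mol)(-1.076) = -9.84 kJ/mol
ΔG < 0, so the forward reaction is spontaneous (proceeds forward).

ΔG = -9.84 kJ/mol; the forward reaction is spontaneous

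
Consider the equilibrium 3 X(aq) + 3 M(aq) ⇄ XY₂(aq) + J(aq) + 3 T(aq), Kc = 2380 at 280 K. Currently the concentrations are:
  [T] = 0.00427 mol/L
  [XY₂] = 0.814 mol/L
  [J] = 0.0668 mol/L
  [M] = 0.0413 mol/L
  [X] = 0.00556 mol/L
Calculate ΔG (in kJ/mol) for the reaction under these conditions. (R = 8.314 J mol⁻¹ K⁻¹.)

Qc = [XY₂]·[J]·[T]³ / ([X]³·[M]³) = (0.814)·(0.0668)·(0.00427)³ / ((0.00556)³·(0.0413)³) = 350
ΔG = RT ln(Qc/Kc) = (8.314 J mol⁻¹ K⁻¹)(280 K) × ln(350/2380)
   = (2.328 kJ/mol)(-1.917) = -4.46 kJ/mol
ΔG < 0, so the forward reaction is spontaneous (proceeds forward).

ΔG = -4.46 kJ/mol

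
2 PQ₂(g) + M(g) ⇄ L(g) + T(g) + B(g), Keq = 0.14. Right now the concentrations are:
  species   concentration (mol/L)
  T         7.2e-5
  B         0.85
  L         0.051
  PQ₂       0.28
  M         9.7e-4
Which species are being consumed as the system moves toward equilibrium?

Q = [L]·[T]·[B] / ([PQ₂]²·[M]) = (0.051)·(7.2e-5)·(0.85) / ((0.28)²·(9.7e-4)) = 0.041
Q = 0.041 < Keq = 0.14: net forward reaction.

PQ₂, M (reactants)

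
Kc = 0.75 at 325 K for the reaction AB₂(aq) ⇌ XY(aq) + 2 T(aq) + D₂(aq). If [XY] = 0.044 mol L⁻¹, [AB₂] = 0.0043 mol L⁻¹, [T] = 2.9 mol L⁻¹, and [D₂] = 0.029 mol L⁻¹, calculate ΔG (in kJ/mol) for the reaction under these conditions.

Qc = [XY]·[T]²·[D₂] / [AB₂] = (0.044)·(2.9)²·(0.029) / (0.0043) = 2.50
ΔG = RT ln(Qc/Kc) = (8.314 J mol⁻¹ K⁻¹)(325 K) × ln(2.50/0.75)
   = (2.702 kJ/mol)(1.204) = 3.25 kJ/mol
ΔG > 0, so the forward reaction is non-spontaneous (proceeds in reverse).

ΔG = 3.25 kJ/mol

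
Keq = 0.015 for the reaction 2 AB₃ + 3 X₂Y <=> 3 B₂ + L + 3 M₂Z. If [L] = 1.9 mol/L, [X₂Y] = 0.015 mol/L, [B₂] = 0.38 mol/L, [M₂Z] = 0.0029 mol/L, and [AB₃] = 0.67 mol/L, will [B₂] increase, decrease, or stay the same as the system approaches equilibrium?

increase

Q = [B₂]³·[L]·[M₂Z]³ / ([AB₃]²·[X₂Y]³) = (0.38)³·(1.9)·(0.0029)³ / ((0.67)²·(0.015)³) = 0.0017
Q = 0.0017 < Keq = 0.015: net forward reaction.
B₂ is a product, so it increases.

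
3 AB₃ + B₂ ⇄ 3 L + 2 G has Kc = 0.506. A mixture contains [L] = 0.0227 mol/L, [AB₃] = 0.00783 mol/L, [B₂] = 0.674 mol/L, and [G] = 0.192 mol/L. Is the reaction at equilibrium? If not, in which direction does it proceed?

in the reverse direction

Qc = [L]³·[G]² / ([AB₃]³·[B₂]) = (0.0227)³·(0.192)² / ((0.00783)³·(0.674)) = 1.33
Qc = 1.33 > Kc = 0.506, so the reverse reaction proceeds.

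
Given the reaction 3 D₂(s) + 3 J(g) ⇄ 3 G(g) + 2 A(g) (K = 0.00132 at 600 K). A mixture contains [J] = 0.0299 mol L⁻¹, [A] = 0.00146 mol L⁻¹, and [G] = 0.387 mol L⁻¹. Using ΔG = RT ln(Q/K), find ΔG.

ΔG = 6.25 kJ/mol

(D₂ is a pure solid — omitted from Q.)
Q = [G]³·[A]² / [J]³ = (0.387)³·(0.00146)² / (0.0299)³ = 0.00462
ΔG = RT ln(Q/K) = (8.314 J mol⁻¹ K⁻¹)(600 K) × ln(0.00462/0.00132)
   = (4.988 kJ/mol)(1.253) = 6.25 kJ/mol
ΔG > 0, so the forward reaction is non-spontaneous (proceeds in reverse).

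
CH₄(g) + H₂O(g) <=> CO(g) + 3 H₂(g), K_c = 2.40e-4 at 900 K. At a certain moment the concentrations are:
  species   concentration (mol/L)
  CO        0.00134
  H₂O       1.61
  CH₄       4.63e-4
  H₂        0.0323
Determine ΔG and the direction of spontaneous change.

Q_c = [CO]·[H₂]³ / ([CH₄]·[H₂O]) = (0.00134)·(0.0323)³ / ((4.63e-4)·(1.61)) = 6.06e-5
ΔG = RT ln(Q_c/K_c) = (8.314 J mol⁻¹ K⁻¹)(900 K) × ln(6.06e-5/2.40e-4)
   = (7.483 kJ/mol)(-1.376) = -10.3 kJ/mol
ΔG < 0, so the forward reaction is spontaneous (proceeds forward).

ΔG = -10.3 kJ/mol; the forward reaction is spontaneous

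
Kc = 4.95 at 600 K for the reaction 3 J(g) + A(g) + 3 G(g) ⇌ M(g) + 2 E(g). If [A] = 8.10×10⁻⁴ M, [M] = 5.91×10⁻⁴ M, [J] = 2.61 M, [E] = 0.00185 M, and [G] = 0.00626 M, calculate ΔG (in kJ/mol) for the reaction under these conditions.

Qc = [M]·[E]² / ([J]³·[A]·[G]³) = (5.91×10⁻⁴)·(0.00185)² / ((2.61)³·(8.10×10⁻⁴)·(0.00626)³) = 0.573
ΔG = RT ln(Qc/Kc) = (8.314 J mol⁻¹ K⁻¹)(600 K) × ln(0.573/4.95)
   = (4.988 kJ/mol)(-2.156) = -10.8 kJ/mol
ΔG < 0, so the forward reaction is spontaneous (proceeds forward).

ΔG = -10.8 kJ/mol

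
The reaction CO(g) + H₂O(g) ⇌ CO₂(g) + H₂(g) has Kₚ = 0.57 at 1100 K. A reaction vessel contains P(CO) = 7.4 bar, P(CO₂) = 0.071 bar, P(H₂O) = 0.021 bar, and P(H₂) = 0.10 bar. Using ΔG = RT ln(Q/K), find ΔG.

ΔG = -23.1 kJ/mol

Qₚ = P(CO₂)·P(H₂) / (P(CO)·P(H₂O)) = (0.071)·(0.10) / ((7.4)·(0.021)) = 0.0457
ΔG = RT ln(Qₚ/Kₚ) = (8.314 J mol⁻¹ K⁻¹)(1100 K) × ln(0.0457/0.57)
   = (9.145 kJ/mol)(-2.524) = -23.1 kJ/mol
ΔG < 0, so the forward reaction is spontaneous (proceeds forward).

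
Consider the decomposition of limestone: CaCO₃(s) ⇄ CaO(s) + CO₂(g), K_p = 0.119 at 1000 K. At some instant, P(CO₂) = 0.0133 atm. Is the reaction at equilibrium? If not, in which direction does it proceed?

forward (toward products)

(CaCO₃, CaO are pure solids — omitted from Q_p.)
Q_p = P(CO₂) = 0.0133
Q_p = 0.0133 < K_p = 0.119, so the forward reaction proceeds.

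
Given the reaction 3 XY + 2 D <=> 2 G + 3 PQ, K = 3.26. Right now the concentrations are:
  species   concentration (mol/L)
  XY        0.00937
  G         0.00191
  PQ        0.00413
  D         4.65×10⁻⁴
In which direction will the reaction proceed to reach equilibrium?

Q = [G]²·[PQ]³ / ([XY]³·[D]²) = (0.00191)²·(0.00413)³ / ((0.00937)³·(4.65×10⁻⁴)²) = 1.44
Q = 1.44 < K = 3.26, so the forward reaction proceeds.

toward products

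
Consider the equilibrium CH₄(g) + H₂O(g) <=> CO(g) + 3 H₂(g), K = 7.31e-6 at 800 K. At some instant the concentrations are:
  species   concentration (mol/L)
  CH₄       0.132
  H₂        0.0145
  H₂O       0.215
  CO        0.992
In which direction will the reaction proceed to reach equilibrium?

in the reverse direction

Q = [CO]·[H₂]³ / ([CH₄]·[H₂O]) = (0.992)·(0.0145)³ / ((0.132)·(0.215)) = 1.07e-4
Q = 1.07e-4 > K = 7.31e-6, so the reverse reaction proceeds.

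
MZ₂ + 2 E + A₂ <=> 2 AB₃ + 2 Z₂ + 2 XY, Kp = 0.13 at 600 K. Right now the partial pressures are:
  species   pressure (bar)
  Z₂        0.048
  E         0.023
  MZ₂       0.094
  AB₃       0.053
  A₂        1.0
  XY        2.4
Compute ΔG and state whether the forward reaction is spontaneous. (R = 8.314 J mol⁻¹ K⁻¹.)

ΔG = 8.74 kJ/mol; the forward reaction is non-spontaneous

Qp = P(AB₃)²·P(Z₂)²·P(XY)² / (P(MZ₂)·P(E)²·P(A₂)) = (0.053)²·(0.048)²·(2.4)² / ((0.094)·(0.023)²·(1.0)) = 0.750
ΔG = RT ln(Qp/Kp) = (8.314 J mol⁻¹ K⁻¹)(600 K) × ln(0.750/0.13)
   = (4.988 kJ/mol)(1.753) = 8.74 kJ/mol
ΔG > 0, so the forward reaction is non-spontaneous (proceeds in reverse).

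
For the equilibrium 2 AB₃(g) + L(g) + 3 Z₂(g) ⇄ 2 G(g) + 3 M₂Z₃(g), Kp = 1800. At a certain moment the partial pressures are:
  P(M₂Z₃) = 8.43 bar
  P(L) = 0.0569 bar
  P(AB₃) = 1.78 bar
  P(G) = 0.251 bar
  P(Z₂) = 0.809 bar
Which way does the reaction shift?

in the forward direction

Qp = P(G)²·P(M₂Z₃)³ / (P(AB₃)²·P(L)·P(Z₂)³) = (0.251)²·(8.43)³ / ((1.78)²·(0.0569)·(0.809)³) = 395
Qp = 395 < Kp = 1800, so the forward reaction proceeds.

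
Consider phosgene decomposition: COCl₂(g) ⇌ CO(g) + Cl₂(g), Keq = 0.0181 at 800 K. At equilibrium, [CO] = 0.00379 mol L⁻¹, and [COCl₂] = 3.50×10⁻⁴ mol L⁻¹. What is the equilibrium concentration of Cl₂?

At equilibrium, Keq = [CO]·[Cl₂] / [COCl₂] = 0.0181.
(0.00379)·([Cl₂]) / (3.50×10⁻⁴) = 0.0181
[Cl₂] = 0.00167 mol L⁻¹

[Cl₂] = 0.00167 mol L⁻¹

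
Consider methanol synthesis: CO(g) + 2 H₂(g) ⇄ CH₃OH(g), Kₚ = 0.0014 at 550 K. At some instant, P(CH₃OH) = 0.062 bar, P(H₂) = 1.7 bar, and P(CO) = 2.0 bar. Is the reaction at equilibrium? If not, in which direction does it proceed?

in the reverse direction

Qₚ = P(CH₃OH) / (P(CO)·P(H₂)²) = (0.062) / ((2.0)·(1.7)²) = 0.011
Qₚ = 0.011 > Kₚ = 0.0014, so the reverse reaction proceeds.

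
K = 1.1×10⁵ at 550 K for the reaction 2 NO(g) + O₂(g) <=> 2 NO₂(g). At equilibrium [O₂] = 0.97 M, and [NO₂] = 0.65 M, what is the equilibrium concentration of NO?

At equilibrium, K = [NO₂]² / ([NO]²·[O₂]) = 1.1×10⁵.
(0.65)² / (([NO])²·(0.97)) = 1.1×10⁵
[NO]² = 3.96×10⁻⁶ ⇒ [NO] = 0.0020 M

[NO] = 0.0020 M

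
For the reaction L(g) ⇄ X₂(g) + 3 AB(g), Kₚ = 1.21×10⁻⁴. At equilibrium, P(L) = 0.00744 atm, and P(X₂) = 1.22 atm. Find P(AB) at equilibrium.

P(AB) = 0.00904 atm

At equilibrium, Kₚ = P(X₂)·P(AB)³ / P(L) = 1.21×10⁻⁴.
(1.22)·(P(AB))³ / (0.00744) = 1.21×10⁻⁴
P(AB)³ = 7.38×10⁻⁷ ⇒ P(AB) = 0.00904 atm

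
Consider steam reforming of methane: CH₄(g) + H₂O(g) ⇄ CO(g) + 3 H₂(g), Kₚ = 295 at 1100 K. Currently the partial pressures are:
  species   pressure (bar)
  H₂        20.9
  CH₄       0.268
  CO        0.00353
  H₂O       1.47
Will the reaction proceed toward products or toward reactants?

Qₚ = P(CO)·P(H₂)³ / (P(CH₄)·P(H₂O)) = (0.00353)·(20.9)³ / ((0.268)·(1.47)) = 81.8
Qₚ = 81.8 < Kₚ = 295, so the forward reaction proceeds.

to the right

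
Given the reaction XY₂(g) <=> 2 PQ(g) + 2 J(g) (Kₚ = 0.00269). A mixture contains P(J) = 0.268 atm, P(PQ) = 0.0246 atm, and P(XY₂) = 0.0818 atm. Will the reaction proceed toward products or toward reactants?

Qₚ = P(PQ)²·P(J)² / P(XY₂) = (0.0246)²·(0.268)² / (0.0818) = 5.31×10⁻⁴
Qₚ = 5.31×10⁻⁴ < Kₚ = 0.00269, so the forward reaction proceeds.

in the forward direction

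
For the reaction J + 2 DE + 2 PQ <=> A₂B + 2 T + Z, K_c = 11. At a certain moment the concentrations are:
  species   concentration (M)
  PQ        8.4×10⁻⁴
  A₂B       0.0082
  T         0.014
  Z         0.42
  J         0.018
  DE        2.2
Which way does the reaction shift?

Q_c = [A₂B]·[T]²·[Z] / ([J]·[DE]²·[PQ]²) = (0.0082)·(0.014)²·(0.42) / ((0.018)·(2.2)²·(8.4×10⁻⁴)²) = 11
Q_c = 11 = K_c, so the system is already at equilibrium.

at equilibrium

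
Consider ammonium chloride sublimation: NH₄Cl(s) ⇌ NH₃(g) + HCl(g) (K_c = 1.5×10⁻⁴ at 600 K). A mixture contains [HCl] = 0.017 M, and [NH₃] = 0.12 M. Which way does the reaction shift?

in the reverse direction

(NH₄Cl is a pure solid — omitted from Q_c.)
Q_c = [NH₃]·[HCl] = (0.12)·(0.017) = 0.0020
Q_c = 0.0020 > K_c = 1.5×10⁻⁴, so the reverse reaction proceeds.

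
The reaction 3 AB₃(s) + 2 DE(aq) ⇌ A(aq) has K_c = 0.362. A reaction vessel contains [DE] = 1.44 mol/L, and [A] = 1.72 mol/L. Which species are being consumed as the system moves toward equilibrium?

(AB₃ is a pure solid — omitted from Q_c.)
Q_c = [A] / [DE]² = (1.72) / (1.44)² = 0.829
Q_c = 0.829 > K_c = 0.362: net reverse reaction.

A (products)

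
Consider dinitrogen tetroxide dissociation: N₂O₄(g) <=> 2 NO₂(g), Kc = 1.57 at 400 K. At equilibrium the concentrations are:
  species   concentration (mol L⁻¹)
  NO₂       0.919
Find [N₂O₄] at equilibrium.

At equilibrium, Kc = [NO₂]² / [N₂O₄] = 1.57.
(0.919)² / ([N₂O₄]) = 1.57
[N₂O₄] = 0.538 mol L⁻¹

[N₂O₄] = 0.538 mol L⁻¹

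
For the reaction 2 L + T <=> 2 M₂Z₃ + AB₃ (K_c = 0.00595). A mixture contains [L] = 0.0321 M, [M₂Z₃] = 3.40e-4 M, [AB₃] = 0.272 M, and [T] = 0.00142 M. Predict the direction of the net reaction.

Q_c = [M₂Z₃]²·[AB₃] / ([L]²·[T]) = (3.40e-4)²·(0.272) / ((0.0321)²·(0.00142)) = 0.0215
Q_c = 0.0215 > K_c = 0.00595, so the reverse reaction proceeds.

toward reactants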